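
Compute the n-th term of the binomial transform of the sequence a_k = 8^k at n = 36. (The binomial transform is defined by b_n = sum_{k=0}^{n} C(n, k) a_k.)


With a_k = 8^k, b_n = sum_{k=0}^{n} C(n, k) 8^k = (1 + 8)^n by the binomial theorem.
For n = 36: (1 + 8)^36 = 9^36 = 22528399544939174411840147874772641.

22528399544939174411840147874772641


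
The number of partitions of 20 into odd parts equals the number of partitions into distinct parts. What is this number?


Computing partitions of 20 into odd parts (1, 3, 5, ...):
Using the generating function prod_{k>=0} 1/(1-x^(2k+1)),
the count is 64

64


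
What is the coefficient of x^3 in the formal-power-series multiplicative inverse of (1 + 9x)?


The inverse is 1/(1 + 9x). Apply the geometric identity 1/(1 - y) = sum_{k>=0} y^k with y = -9x:
1/(1 + 9x) = sum_{k>=0} (-9)^k x^k.
So the coefficient of x^3 is (-9)^3 = -729.

-729


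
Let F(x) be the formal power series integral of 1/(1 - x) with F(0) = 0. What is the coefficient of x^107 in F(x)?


1/(1 - x) = sum_{k>=0} x^k. Integrating termwise and using F(0) = 0 gives
F(x) = sum_{k>=0} x^(k+1) / (k+1) = sum_{m>=1} x^m / m = -ln(1 - x).
So the coefficient of x^107 is 1/107 = 1/107.

1/107


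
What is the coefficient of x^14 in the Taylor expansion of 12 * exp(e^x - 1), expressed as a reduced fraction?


exp(e^x - 1) = sum_{k>=0} Bell_k x^k / k!, where Bell_k is the k-th Bell number.
So the coefficient of x^14 is 12 * Bell_14 / 14!.
Computing: Bell_14 = 190899322 and 14! = 87178291200, giving
12 * 190899322/87178291200 = 95449661/3632428800.

95449661/3632428800


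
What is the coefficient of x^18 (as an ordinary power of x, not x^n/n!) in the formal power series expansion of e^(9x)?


The exponential series is e^y = sum_{k>=0} y^k / k!. Substituting y = 9x gives
e^(9x) = sum_{k>=0} 9^k x^k / k!.
So the coefficient of x^n is a^n/n! with a = 9, n = 18:
9^18 / 18! = 150094635296999121/6402373705728000 = 22876792454961/975822848000

22876792454961/975822848000


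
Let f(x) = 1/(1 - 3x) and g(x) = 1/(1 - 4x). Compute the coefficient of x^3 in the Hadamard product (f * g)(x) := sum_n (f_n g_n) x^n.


f has coefficients f_k = 3^k and g has coefficients g_k = 4^k, so the Hadamard product has coefficient (f*g)_k = 3^k * 4^k = 12^k.
For k = 3: 12^3 = 1728.

1728


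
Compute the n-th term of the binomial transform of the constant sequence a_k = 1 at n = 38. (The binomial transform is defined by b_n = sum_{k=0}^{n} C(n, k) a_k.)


With a_k = 1 for all k, b_n = sum_{k=0}^{n} C(n, k) = 2^n by the binomial theorem.
For n = 38: 2^38 = 274877906944.

274877906944


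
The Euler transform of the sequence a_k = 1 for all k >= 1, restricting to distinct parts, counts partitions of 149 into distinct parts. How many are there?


Partitions of 149 into distinct parts can be computed via generating function.
Product (1+x)(1+x^2)(1+x^3)...
The coefficient of x^149 = 18108418

18108418


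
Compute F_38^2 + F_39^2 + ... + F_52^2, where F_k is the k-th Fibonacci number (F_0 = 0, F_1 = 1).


There is a standard identity sum_{k=0}^{N} F_k^2 = F_N * F_{N+1} (proved inductively from the telescoping relation F_k^2 = F_k F_{k+1} - F_{k-1} F_k). Then
sum_{k=38}^{52} F_k^2 = F_52 F_53 - F_37 F_38.
Computing: F_52 = 32951280099, F_53 = 53316291173, F_37 = 24157817, F_38 = 39088169.
Sum = 32951280099 * 53316291173 - 24157817 * 39088169 = 1756839099996530699054.

1756839099996530699054


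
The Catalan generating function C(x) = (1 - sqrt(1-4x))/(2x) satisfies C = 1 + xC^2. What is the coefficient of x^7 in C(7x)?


Substituting x -> 7x scales the n-th coefficient by 7^n, so [x^7] C(7x) = 7^7 * C_7.
C_7 = C(2*7, 7)/(8) = 3432/8 = 429.
So 7^7 * 429 = 823543 * 429 = 353299947.

353299947


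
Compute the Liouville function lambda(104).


The Liouville function is lambda(k) = (-1)^Omega(k), where Omega(k) counts the prime factors of k with multiplicity.
Factoring: 104 = 2 * 2 * 2 * 13, so Omega(104) = 4.
lambda(104) = (-1)^4 = 1.

1


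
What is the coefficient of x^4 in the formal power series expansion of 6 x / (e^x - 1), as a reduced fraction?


The exponential generating function for Bernoulli numbers is
x / (e^x - 1) = sum_{k>=0} B_k x^k / k!.
So the coefficient of x^4 in 6 x / (e^x - 1) is 6 B_4 / 4!.
Computing: B_4 = -1/30, 4! = 24, giving
6 * -1/30 / 24 = -1/120.

-1/120


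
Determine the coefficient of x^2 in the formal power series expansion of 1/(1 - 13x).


The geometric series identity gives 1/(1 - c x) = sum_{k>=0} c^k x^k, so the coefficient of x^k is c^k.
Here c = 13 and k = 2.
Computing: 13^2 = 169

169


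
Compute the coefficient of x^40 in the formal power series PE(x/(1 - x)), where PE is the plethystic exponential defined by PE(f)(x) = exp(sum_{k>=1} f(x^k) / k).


For f(x) = x/(1 - x) we have
sum_{k>=1} f(x^k) / k = sum_{k>=1} (1/k) * x^k / (1 - x^k) = sum_{k, m >= 1} x^(k m) / k,
which after exponentiating simplifies to
PE(x/(1 - x)) = prod_{k>=1} 1 / (1 - x^k).
This is the generating function for the partition function p(n), so the coefficient of x^40 is p(40).
Computing p(40) by dynamic programming over parts 1, 2, ..., 40: p(40) = 37338.

37338


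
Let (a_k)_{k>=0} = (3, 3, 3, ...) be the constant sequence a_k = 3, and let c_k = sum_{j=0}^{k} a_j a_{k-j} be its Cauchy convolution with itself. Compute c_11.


Since a_j = 3 for all j >= 0, the convolution sum becomes
c_k = sum_{j=0}^{k} 3 * 3 = 9 * (k + 1).
Equivalently, the generating function of (a_k) is 3/(1 - x) and its square is 9/(1 - x)^2 = sum_{k>=0} 9(k + 1) x^k.
For k = 11: 9 * 12 = 108.

108


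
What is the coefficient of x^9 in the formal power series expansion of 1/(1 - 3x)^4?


The general identity 1/(1 - c x)^r = sum_{k>=0} c^k C(k + r - 1, r - 1) x^k follows by substituting y = c x into 1/(1 - y)^r = sum_{k>=0} C(k + r - 1, r - 1) y^k.
For c = 3, r = 4, k = 9:
3^9 * C(12, 3) = 19683 * 220 = 4330260.

4330260


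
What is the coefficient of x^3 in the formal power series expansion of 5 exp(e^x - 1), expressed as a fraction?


exp(e^x - 1) is the exponential generating function for the Bell numbers Bell_k: exp(e^x - 1) = sum_{k>=0} Bell_k x^k / k!.
So the coefficient of x^3 in 5 exp(e^x - 1) is 5 Bell_3 / 3!.
Computing: Bell_3 = 5 and 3! = 6, giving
5 * 5/6 = 25/6.

25/6


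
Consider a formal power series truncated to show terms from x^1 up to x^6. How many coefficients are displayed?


From x^1 to x^6 inclusive, the count is 6 - 1 + 1 = 6.

6


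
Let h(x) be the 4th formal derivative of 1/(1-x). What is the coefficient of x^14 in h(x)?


Differentiating 4 times: d^4/dx^4 [1/(1-x)] = 4!/(1-x)^5.
The expansion 1/(1-x)^5 = sum_{k>=0} C(k+4, 4) x^k, so the coefficient of x^n in 4!/(1-x)^5 is 4! * C(n+4, 4).
For n = 14: 24 * C(18, 4) = 24 * 3060 = 73440

73440


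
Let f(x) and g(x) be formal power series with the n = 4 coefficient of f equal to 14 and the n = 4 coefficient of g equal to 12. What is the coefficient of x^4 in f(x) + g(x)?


Addition of formal power series is termwise.
The coefficient of x^4 in f + g = 14 + 12
= 26

26


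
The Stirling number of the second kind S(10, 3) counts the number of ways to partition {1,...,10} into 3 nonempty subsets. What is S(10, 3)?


Using the explicit formula S(n,k) = (1/k!) sum_{j=0}^{k} (-1)^(k-j) C(k,j) j^n:
S(10, 3) = 9330
Equivalently, S(n,k) is n! times the coefficient of x^n in the EGF (e^x - 1)^k / k!.

9330


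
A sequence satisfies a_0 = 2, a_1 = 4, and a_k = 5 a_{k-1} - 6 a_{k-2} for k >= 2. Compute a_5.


The characteristic equation is t^2 - 5 t + 6 = 0, with roots r_1 = 3 and r_2 = 2 (so c_1 = r_1 + r_2, c_2 = -r_1 r_2 as required).
One can use the closed form a_n = A r_1^n + B r_2^n, but direct iteration is more reliable:
a_0 = 2, a_1 = 4, a_2 = 8, a_3 = 16, a_4 = 32, a_5 = 64.
So a_5 = 64.

64


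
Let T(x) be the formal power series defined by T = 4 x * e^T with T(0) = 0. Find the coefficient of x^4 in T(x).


Apply the Lagrange inversion formula: if T = 4 x * phi(T) with phi(t) = e^t, then
[x^n] T = 4^n * (1/n) [t^(n-1)] phi(t)^n = 4^n * (1/n) [t^(n-1)] e^(n t) = 4^n * (1/n) * n^(n-1) / (n-1)! = 4^n * n^(n-1) / n!.
When c = 1 this is the Cayley count of rooted labeled trees on n vertices, divided by n!.
For n = 4: 4^4 * 4^3 / 4! = 256 * 64/24 = 2048/3.

2048/3


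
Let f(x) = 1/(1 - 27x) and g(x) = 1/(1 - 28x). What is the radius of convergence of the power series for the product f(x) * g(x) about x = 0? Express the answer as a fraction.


The radius of 1/(1 - 27x) is 1/27 (nearest singularity at x = 1/27), and the radius of 1/(1 - 28x) is 1/28.
The product f(x)*g(x) = 1/((1 - 27x)(1 - 28x)) has singularities at both 1/27 and 1/28, so its radius of convergence is the distance to the nearest one:
min(1/27, 1/28) = 1/28.

1/28


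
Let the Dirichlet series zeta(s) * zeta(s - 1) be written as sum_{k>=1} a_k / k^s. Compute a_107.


Convolution gives a_k = sum_{d | k} d * 1 = sum_{d | k} d = sigma(k), the sum of positive divisors of k.
For k = 107, the divisors are 1, 107, so
sigma(107) = 1 + 107 = 108.

108


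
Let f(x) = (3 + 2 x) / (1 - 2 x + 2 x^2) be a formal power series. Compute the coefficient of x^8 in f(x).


Write f(x) = sum_{k>=0} a_k x^k. Multiplying both sides by 1 - 2 x + 2 x^2 gives
(1 - 2 x + 2 x^2) sum_{k>=0} a_k x^k = 3 + 2 x.
Matching coefficients:
 x^0: a_0 = 3
 x^1: a_1 - 2 a_0 = 2  =>  a_1 = 2*3 + 2 = 8
 x^k (k >= 2): a_k = 2 a_{k-1} - 2 a_{k-2}.
Iterating: a_2 = 10, a_3 = 4, a_4 = -12, a_5 = -32, a_6 = -40, a_7 = -16, a_8 = 48.
So the coefficient of x^8 is 48.

48


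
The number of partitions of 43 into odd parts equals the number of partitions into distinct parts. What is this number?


Computing partitions of 43 into odd parts (1, 3, 5, ...):
Using the generating function prod_{k>=0} 1/(1-x^(2k+1)),
the count is 1610

1610


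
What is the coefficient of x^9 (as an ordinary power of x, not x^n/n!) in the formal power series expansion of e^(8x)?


The exponential series is e^y = sum_{k>=0} y^k / k!. Substituting y = 8x gives
e^(8x) = sum_{k>=0} 8^k x^k / k!.
So the coefficient of x^n is a^n/n! with a = 8, n = 9:
8^9 / 9! = 134217728/362880 = 1048576/2835

1048576/2835


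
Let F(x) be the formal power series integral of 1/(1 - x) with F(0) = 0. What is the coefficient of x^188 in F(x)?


1/(1 - x) = sum_{k>=0} x^k. Integrating termwise and using F(0) = 0 gives
F(x) = sum_{k>=0} x^(k+1) / (k+1) = sum_{m>=1} x^m / m = -ln(1 - x).
So the coefficient of x^188 is 1/188 = 1/188.

1/188


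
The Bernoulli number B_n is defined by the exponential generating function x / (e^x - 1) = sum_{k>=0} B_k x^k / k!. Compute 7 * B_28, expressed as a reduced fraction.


Bernoulli numbers can also be computed recursively via B_0 = 1 and sum_{j=0}^{m} C(m+1, j) B_j = 0 for m >= 1. Odd-index Bernoulli numbers vanish for k >= 3.
Computing B_28 = -23749461029/870, so 7 * B_28 = 7 * -23749461029/870 = -166246227203/870.

-166246227203/870


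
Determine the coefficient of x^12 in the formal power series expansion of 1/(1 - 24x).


The geometric series identity gives 1/(1 - c x) = sum_{k>=0} c^k x^k, so the coefficient of x^k is c^k.
Here c = 24 and k = 12.
Computing: 24^12 = 36520347436056576

36520347436056576


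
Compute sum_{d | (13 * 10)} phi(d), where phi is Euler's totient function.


First, 13 * 10 = 130. One classical identity is sum_{d | n} phi(d) = n (each k in [1, n] has a unique gcd with n, and among the k's with gcd(k, n) = n/d there are phi(d) of them). So the sum equals 130. We also verify directly:
Divisors of 130: 1, 2, 5, 10, 13, 26, 65, 130.
phi values: 1, 1, 4, 4, 12, 12, 48, 48.
Sum = 130.

130


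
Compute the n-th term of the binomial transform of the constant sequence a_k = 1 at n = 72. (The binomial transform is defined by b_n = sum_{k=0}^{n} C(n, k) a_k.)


With a_k = 1 for all k, b_n = sum_{k=0}^{n} C(n, k) = 2^n by the binomial theorem.
For n = 72: 2^72 = 4722366482869645213696.

4722366482869645213696


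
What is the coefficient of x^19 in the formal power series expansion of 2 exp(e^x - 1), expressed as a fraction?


exp(e^x - 1) is the exponential generating function for the Bell numbers Bell_k: exp(e^x - 1) = sum_{k>=0} Bell_k x^k / k!.
So the coefficient of x^19 in 2 exp(e^x - 1) is 2 Bell_19 / 19!.
Computing: Bell_19 = 5832742205057 and 19! = 121645100408832000, giving
2 * 5832742205057/121645100408832000 = 5832742205057/60822550204416000.

5832742205057/60822550204416000


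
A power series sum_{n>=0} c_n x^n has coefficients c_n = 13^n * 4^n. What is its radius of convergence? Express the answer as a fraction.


By the root test (Cauchy-Hadamard), the radius is R = 1 / limsup_n |c_n|^(1/n).
Here |c_n|^(1/n) = (13^n * 4^n)^(1/n) = 13 * 4 = 52 for all n.
So R = 1/52 = 1/52.

1/52


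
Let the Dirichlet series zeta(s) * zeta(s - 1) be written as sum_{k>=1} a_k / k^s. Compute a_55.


Convolution gives a_k = sum_{d | k} d * 1 = sum_{d | k} d = sigma(k), the sum of positive divisors of k.
For k = 55, the divisors are 1, 5, 11, 55, so
sigma(55) = 1 + 5 + 11 + 55 = 72.

72


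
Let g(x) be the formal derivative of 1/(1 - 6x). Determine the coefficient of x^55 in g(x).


Differentiate termwise: d/dx sum_{k>=0} 6^k x^k = sum_{k>=1} k 6^k x^(k-1) = sum_{j>=0} (j+1) 6^(j+1) x^j.
Equivalently, d/dx [1/(1 - 6x)] = 6/(1 - 6x)^2.
For j = 55: 56 * 6^56 = 56 * 37711171281396032013366321198900157303750656 = 2111825591758177792748513987138408809010036736.

2111825591758177792748513987138408809010036736


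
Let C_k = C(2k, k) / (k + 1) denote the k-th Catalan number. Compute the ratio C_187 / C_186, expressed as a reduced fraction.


Using C_k = (2k)! / (k! (k+1)!), the ratio C_{k+1}/C_k simplifies to
C_{k+1}/C_k = [(2k+2)! / ((k+1)! (k+2)!)] * [k! (k+1)! / (2k)!]
 = (2k+2)(2k+1) / ((k+1)(k+2)) = 2(2k+1) / (k+2).
For k = 186: 2(2*186 + 1) / (186 + 2) = 746/188 = 373/94.

373/94


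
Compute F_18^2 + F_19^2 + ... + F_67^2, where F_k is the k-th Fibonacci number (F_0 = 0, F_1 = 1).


There is a standard identity sum_{k=0}^{N} F_k^2 = F_N * F_{N+1} (proved inductively from the telescoping relation F_k^2 = F_k F_{k+1} - F_{k-1} F_k). Then
sum_{k=18}^{67} F_k^2 = F_67 F_68 - F_17 F_18.
Computing: F_67 = 44945570212853, F_68 = 72723460248141, F_17 = 1597, F_18 = 2584.
Sum = 44945570212853 * 72723460248141 - 1597 * 2584 = 3268597388704445369563429625.

3268597388704445369563429625


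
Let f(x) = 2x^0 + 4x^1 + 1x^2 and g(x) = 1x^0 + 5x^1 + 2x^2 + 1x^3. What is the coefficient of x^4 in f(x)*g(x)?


Cauchy product at x^4:
4*1 + 1*2
= 6

6


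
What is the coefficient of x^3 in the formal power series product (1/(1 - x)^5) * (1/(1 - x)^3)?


Combine the factors: (1/(1 - x)^5) * (1/(1 - x)^3) = 1/(1 - x)^8.
Then use 1/(1 - x)^r = sum_{k>=0} C(k + r - 1, r - 1) x^k with r = 8 and k = 3:
C(10, 7) = 120.

120


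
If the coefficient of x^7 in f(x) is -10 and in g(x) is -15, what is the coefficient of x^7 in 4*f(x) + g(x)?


Scalar multiplication scales coefficients: 4 * -10 = -40.
Then add the g coefficient: -40 + -15
= -55

-55


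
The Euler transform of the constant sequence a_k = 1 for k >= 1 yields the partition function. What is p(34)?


The Euler transform converts the sequence a_k = 1 into the number of integer partitions.
Using the recurrence or dynamic programming:
p(34) = 12310

12310


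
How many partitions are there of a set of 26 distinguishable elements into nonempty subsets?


Bell_26 can be computed from the Bell triangle or from Dobinski's identity Bell_n = (1/e) * sum_{k>=0} k^n / k!.
Computing Bell_26 = 49631246523618756274.

49631246523618756274


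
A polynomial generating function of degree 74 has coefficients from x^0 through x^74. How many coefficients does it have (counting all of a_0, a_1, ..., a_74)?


A polynomial of degree 74 takes the form a_0 + a_1 x + ... + a_74 x^74.
The number of coefficients is 74 + 1 = 75.

75


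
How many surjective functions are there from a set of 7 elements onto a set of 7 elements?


By inclusion-exclusion on which target elements are missed, the number of surjections from an n-set onto a k-set is
surj(n, k) = sum_{j=0}^{k} (-1)^j C(k, j) (k - j)^n.
Equivalently surj(n, k) = k! * S(n, k), where S(n, k) is the Stirling number of the second kind.
For n = 7, k = 7:
S(7, 7) = 1, so
surj = 7! * 1 = 5040 * 1 = 5040.

5040


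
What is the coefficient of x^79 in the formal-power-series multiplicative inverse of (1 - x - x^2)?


Let the inverse be f(x) = sum_{k>=0} a_k x^k. From f(x) * (1 - x - x^2) = 1 and matching coefficients:
 x^0: a_0 = 1.
 x^1: a_1 - a_0 = 0, so a_1 = 1.
 x^k (k >= 2): a_k - a_{k-1} - a_{k-2} = 0, i.e. a_k = a_{k-1} + a_{k-2}.
This is the Fibonacci-type recurrence shifted so that a_0 = a_1 = 1.
Iterating: a_0=1, a_1=1, a_2=2, a_3=3, a_4=5, a_5=8, a_6=13, a_7=21, a_8=34, a_9=55, ...
a_79 = 23416728348467685.

23416728348467685


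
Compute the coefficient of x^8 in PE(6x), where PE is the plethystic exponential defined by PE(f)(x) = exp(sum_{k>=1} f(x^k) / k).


With f(x) = 6x, the exponent is sum_{k>=1} 6 x^k / k = 6 * (-ln(1 - x)). Exponentiating:
PE(6x) = exp(-6 ln(1 - x)) = 1/(1 - x)^6.
By the negative binomial expansion, [x^n] 1/(1 - x)^6 = C(n + 5, 5).
For n = 8: C(13, 5) = 1287.

1287


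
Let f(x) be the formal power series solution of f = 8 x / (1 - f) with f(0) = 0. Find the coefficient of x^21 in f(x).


Apply Lagrange inversion: f = 8 x * phi(f) with phi(t) = 1/(1 - t), so
[x^n] f = 8^n * (1/n) [t^(n-1)] phi(t)^n = 8^n * (1/n) [t^(n-1)] (1 - t)^(-n) = 8^n * (1/n) C(2n - 2, n - 1) = 8^n * C_{n-1}.
For n = 21: C_20 = C(40, 20) / 21 = 137846528820/21 = 6564120420.
With the 8^21 = 9223372036854775808 factor, the coefficient is 9223372036854775808 * 6564120420 = 60543324728375426455814799360.

60543324728375426455814799360


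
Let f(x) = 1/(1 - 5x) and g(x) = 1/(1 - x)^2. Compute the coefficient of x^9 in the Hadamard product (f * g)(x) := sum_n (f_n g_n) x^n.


f has coefficients f_k = 5^k. For g = 1/(1 - x)^2 the coefficient is g_k = C(k + 1, 1) = k + 1. The Hadamard coefficient is (f * g)_k = 5^k * (k + 1).
For k = 9: 5^9 * 10 = 1953125 * 10 = 19531250.

19531250


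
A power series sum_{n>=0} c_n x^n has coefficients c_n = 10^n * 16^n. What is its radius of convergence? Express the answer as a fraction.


By the root test (Cauchy-Hadamard), the radius is R = 1 / limsup_n |c_n|^(1/n).
Here |c_n|^(1/n) = (10^n * 16^n)^(1/n) = 10 * 16 = 160 for all n.
So R = 1/160 = 1/160.

1/160


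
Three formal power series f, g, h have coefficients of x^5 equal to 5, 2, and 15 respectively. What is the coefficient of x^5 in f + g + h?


Series addition is componentwise:
5 + 2 + 15
= 22

22


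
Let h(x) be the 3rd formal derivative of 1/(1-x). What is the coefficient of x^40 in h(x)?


Differentiating 3 times: d^3/dx^3 [1/(1-x)] = 3!/(1-x)^4.
The expansion 1/(1-x)^4 = sum_{k>=0} C(k+3, 3) x^k, so the coefficient of x^n in 3!/(1-x)^4 is 3! * C(n+3, 3).
For n = 40: 6 * C(43, 3) = 6 * 12341 = 74046

74046


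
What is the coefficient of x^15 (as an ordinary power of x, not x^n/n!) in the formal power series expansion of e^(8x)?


The exponential series is e^y = sum_{k>=0} y^k / k!. Substituting y = 8x gives
e^(8x) = sum_{k>=0} 8^k x^k / k!.
So the coefficient of x^n is a^n/n! with a = 8, n = 15:
8^15 / 15! = 35184372088832/1307674368000 = 17179869184/638512875

17179869184/638512875


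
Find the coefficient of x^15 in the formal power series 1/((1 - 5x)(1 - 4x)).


By partial fractions or Cauchy convolution:
The coefficient equals sum_{k=0}^{15} 5^k * 4^(15-k).
= 148292923329

148292923329


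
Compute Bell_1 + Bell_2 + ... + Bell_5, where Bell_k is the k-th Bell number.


Recall Bell_k counts set partitions of a k-set (with Bell_0 = 1 by convention).
Bell_1 through Bell_5: 1, 2, 5, 15, 52
Sum = 1 + 2 + 5 + 15 + 52 = 75.

75


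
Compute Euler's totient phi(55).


phi(n) counts integers in [1, n] coprime to n. Using the multiplicative formula phi(n) = n * prod_{p | n} (1 - 1/p):
55 = 5 * 11, so
phi(55) = 55 * (1 - 1/5) * (1 - 1/11) = 40.

40


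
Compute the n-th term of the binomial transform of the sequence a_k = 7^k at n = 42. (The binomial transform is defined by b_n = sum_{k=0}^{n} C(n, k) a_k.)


With a_k = 7^k, b_n = sum_{k=0}^{n} C(n, k) 7^k = (1 + 7)^n by the binomial theorem.
For n = 42: (1 + 7)^42 = 8^42 = 85070591730234615865843651857942052864.

85070591730234615865843651857942052864


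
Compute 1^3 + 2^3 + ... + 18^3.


This power sum has a closed form given by Faulhaber's formula
sum_{k=1}^{m} k^p = (1 / (p + 1)) * sum_{j=0}^{p} C(p + 1, j) B_j m^(p + 1 - j),
but for small m direct computation is fastest:
1 + 8 + 27 + 64 + 125 + 216 + 343 + 512 + 729 + 1000 + 1331 + 1728 + 2197 + 2744 + 3375 + 4096 + 4913 + 5832 = 29241.

29241


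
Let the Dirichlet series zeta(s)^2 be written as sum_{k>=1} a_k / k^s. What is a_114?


The Dirichlet convolution of the constant function 1 with itself gives (1 * 1)(k) = sum_{d | k} 1 = d(k), the number of positive divisors of k.
Since zeta(s) = sum_{k>=1} 1/k^s, we have zeta(s)^2 = sum_{k>=1} d(k)/k^s, so a_k = d(k).
For k = 114: the divisors are 1, 2, 3, 6, 19, 38, 57, 114.
Count = 8.

8


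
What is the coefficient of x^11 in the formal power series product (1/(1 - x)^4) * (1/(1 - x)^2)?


Combine the factors: (1/(1 - x)^4) * (1/(1 - x)^2) = 1/(1 - x)^6.
Then use 1/(1 - x)^r = sum_{k>=0} C(k + r - 1, r - 1) x^k with r = 6 and k = 11:
C(16, 5) = 4368.

4368


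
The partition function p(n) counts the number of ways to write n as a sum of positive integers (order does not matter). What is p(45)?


Using the generating function prod_{k>=1} 1/(1-x^k), we compute p(45).
By dynamic programming over parts 1 through 45:
p(45) = 89134

89134


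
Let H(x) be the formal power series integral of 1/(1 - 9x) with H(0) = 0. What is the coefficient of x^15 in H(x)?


1/(1 - 9x) = sum_{k>=0} 9^k x^k. Integrating termwise with H(0) = 0:
H(x) = sum_{k>=0} 9^k x^(k+1) / (k+1) = sum_{m>=1} 9^(m-1) x^m / m.
For m = 15: 9^14/15 = 22876792454961/15 = 7625597484987/5.

7625597484987/5


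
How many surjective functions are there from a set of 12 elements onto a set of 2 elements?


By inclusion-exclusion on which target elements are missed, the number of surjections from an n-set onto a k-set is
surj(n, k) = sum_{j=0}^{k} (-1)^j C(k, j) (k - j)^n.
Equivalently surj(n, k) = k! * S(n, k), where S(n, k) is the Stirling number of the second kind.
For n = 12, k = 2:
S(12, 2) = 2047, so
surj = 2! * 2047 = 2 * 2047 = 4094.

4094


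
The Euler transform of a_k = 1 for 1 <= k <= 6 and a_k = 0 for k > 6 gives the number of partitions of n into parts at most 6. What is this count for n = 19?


Partitions of 19 into parts at most 6:
Using generating function (1-x)^(-1)(1-x^2)^(-1)...(1-x^6)^(-1),
the coefficient of x^19 = 235

235


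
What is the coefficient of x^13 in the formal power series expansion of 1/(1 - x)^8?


The negative binomial / multiset identity is
1/(1 - x)^r = sum_{k>=0} C(k + r - 1, r - 1) x^k.
Here r = 8 and k = 13, so the coefficient is
C(13 + 7, 7) = C(20, 7)
= 77520

77520


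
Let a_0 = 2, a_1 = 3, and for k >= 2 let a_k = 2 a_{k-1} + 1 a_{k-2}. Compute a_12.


Iterating the recurrence forward:
a_0 = 2
a_1 = 3
a_2 = 2*3 + 1*2 = 8
a_3 = 2*8 + 1*3 = 19
a_4 = 2*19 + 1*8 = 46
a_5 = 2*46 + 1*19 = 111
a_6 = 2*111 + 1*46 = 268
a_7 = 2*268 + 1*111 = 647
a_8 = 2*647 + 1*268 = 1562
a_9 = 2*1562 + 1*647 = 3771
a_10 = 2*3771 + 1*1562 = 9104
a_11 = 2*9104 + 1*3771 = 21979
a_12 = 2*21979 + 1*9104 = 53062
So a_12 = 53062.

53062


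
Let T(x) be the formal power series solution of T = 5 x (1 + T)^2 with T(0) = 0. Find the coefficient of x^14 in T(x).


Apply the Lagrange inversion formula: if T = 5 x * phi(T) with phi(t) = (1 + t)^2, then [x^n] T = 5^n * (1/n) [t^(n-1)] phi(t)^n = 5^n * (1/n) [t^(n-1)] (1 + t)^(2n) = 5^n * (1/n) C(2n, n-1).
Using the identity C(2n, n-1) = C(2n, n) * n / (n+1), the unscaled factor equals C(2n, n) / (n+1) = C_n, the n-th Catalan number.
For n = 14: C_14 = C(28, 14) / 15 = 40116600/15 = 2674440.
With the 5^14 = 6103515625 factor, the coefficient is 6103515625 * 2674440 = 16323486328125000.

16323486328125000


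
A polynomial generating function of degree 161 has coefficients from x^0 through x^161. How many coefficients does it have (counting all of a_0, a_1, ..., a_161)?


A polynomial of degree 161 takes the form a_0 + a_1 x + ... + a_161 x^161.
The number of coefficients is 161 + 1 = 162.

162


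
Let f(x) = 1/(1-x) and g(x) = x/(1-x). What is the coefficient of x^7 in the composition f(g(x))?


First simplify the composition: f(g(x)) = 1/(1 - x/(1-x)) = (1-x)/((1-x) - x) = (1-x)/(1-2x).
Now extract the coefficient. Write (1-x)/(1-2x) = 1/(1-2x) - x/(1-2x).
The coefficient of x^n in 1/(1-2x) is 2^n, and in x/(1-2x) is 2^(n-1) (for n >= 1).
So the coefficient of x^7 is 2^7 - 2^6 = 128 - 64 = 64.

64


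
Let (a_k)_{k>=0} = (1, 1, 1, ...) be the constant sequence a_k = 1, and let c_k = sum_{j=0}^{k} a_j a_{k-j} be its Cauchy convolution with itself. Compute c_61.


Since a_j = 1 for all j >= 0, the convolution sum becomes
c_k = sum_{j=0}^{k} 1 * 1 = 1 * (k + 1).
Equivalently, the generating function of (a_k) is 1/(1 - x) and its square is 1/(1 - x)^2 = sum_{k>=0} 1(k + 1) x^k.
For k = 61: 1 * 62 = 62.

62


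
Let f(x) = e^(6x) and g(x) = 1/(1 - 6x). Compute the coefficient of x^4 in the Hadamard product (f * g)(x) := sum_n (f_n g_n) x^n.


Expanding: f_k = 6^k/k! (from e^(6x)) and g_k = 6^k (from 1/(1 - 6x)). So the Hadamard coefficient (f * g)_k = 6^k 6^k / k! = (36)^k / k!.
For k = 4: 36^4/4! = 1679616/24 = 69984.

69984


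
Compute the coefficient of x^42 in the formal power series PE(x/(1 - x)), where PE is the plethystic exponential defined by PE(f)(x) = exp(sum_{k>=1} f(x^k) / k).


For f(x) = x/(1 - x) we have
sum_{k>=1} f(x^k) / k = sum_{k>=1} (1/k) * x^k / (1 - x^k) = sum_{k, m >= 1} x^(k m) / k,
which after exponentiating simplifies to
PE(x/(1 - x)) = prod_{k>=1} 1 / (1 - x^k).
This is the generating function for the partition function p(n), so the coefficient of x^42 is p(42).
Computing p(42) by dynamic programming over parts 1, 2, ..., 42: p(42) = 53174.

53174


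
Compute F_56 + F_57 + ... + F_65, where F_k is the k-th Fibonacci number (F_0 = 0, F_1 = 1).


Use the identity sum_{k=0}^{N} F_k = F_{N+2} - 1 (which follows from F_{k+2} - F_{k+1} = F_k). Then
sum_{k=56}^{65} F_k = (F_{67} - 1) - (F_{57} - 1) = F_{67} - F_{57}.
Computing: F_{67} = 44945570212853, F_{57} = 365435296162, so
Sum = 44945570212853 - 365435296162 = 44580134916691.

44580134916691


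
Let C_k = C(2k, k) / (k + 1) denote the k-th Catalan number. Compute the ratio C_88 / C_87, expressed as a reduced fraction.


Using C_k = (2k)! / (k! (k+1)!), the ratio C_{k+1}/C_k simplifies to
C_{k+1}/C_k = [(2k+2)! / ((k+1)! (k+2)!)] * [k! (k+1)! / (2k)!]
 = (2k+2)(2k+1) / ((k+1)(k+2)) = 2(2k+1) / (k+2).
For k = 87: 2(2*87 + 1) / (87 + 2) = 350/89 = 350/89.

350/89


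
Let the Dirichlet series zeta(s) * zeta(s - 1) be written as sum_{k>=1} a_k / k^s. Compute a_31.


Convolution gives a_k = sum_{d | k} d * 1 = sum_{d | k} d = sigma(k), the sum of positive divisors of k.
For k = 31, the divisors are 1, 31, so
sigma(31) = 1 + 31 = 32.

32


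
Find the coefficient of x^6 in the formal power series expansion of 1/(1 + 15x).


Write 1/(1 + c x) = 1/(1 - (-c) x) and apply the geometric-series identity
1/(1 - y) = sum_{k>=0} y^k to get 1/(1 + c x) = sum_{k>=0} (-c)^k x^k.
So the coefficient of x^k is (-c)^k = (-1)^k * c^k.
Here c = 15 and k = 6:
(-15)^6 = 1 * 11390625 = 11390625

11390625


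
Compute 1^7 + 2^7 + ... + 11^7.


This power sum has a closed form given by Faulhaber's formula
sum_{k=1}^{m} k^p = (1 / (p + 1)) * sum_{j=0}^{p} C(p + 1, j) B_j m^(p + 1 - j),
but for small m direct computation is fastest:
1 + 128 + 2187 + 16384 + 78125 + 279936 + 823543 + 2097152 + 4782969 + 10000000 + 19487171 = 37567596.

37567596


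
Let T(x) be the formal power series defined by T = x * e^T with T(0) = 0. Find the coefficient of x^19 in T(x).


Apply the Lagrange inversion formula: if T = x * phi(T) with phi(t) = e^t, then
[x^n] T = (1/n) [t^(n-1)] phi(t)^n = (1/n) [t^(n-1)] e^(n t) = (1/n) * n^(n-1) / (n-1)! = n^(n-1) / n!.
When c = 1 this is the Cayley count of rooted labeled trees on n vertices, divided by n!.
For n = 19: 19^18 / 19! = 104127350297911241532841/121645100408832000 = 5480386857784802185939/6402373705728000.

5480386857784802185939/6402373705728000


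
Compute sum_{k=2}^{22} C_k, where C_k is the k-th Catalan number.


C_2 through C_22: 2, 5, 14, 42, 132, 429, 1430, 4862, 16796, 58786, 208012, 742900, 2674440, 9694845, 35357670, 129644790, 477638700, 1767263190, 6564120420, 24466267020, 91482563640
Sum = 2 + 5 + 14 + 42 + 132 + 429 + 1430 + 4862 + 16796 + 58786 + 208012 + 742900 + 2674440 + 9694845 + 35357670 + 129644790 + 477638700 + 1767263190 + 6564120420 + 24466267020 + 91482563640
= 124936258125

124936258125


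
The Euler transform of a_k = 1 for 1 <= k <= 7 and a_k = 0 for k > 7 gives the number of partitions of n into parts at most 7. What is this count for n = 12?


Partitions of 12 into parts at most 7:
Using generating function (1-x)^(-1)(1-x^2)^(-1)...(1-x^7)^(-1),
the coefficient of x^12 = 65

65


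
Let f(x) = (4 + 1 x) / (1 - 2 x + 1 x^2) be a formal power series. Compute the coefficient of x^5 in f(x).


Write f(x) = sum_{k>=0} a_k x^k. Multiplying both sides by 1 - 2 x + 1 x^2 gives
(1 - 2 x + 1 x^2) sum_{k>=0} a_k x^k = 4 + 1 x.
Matching coefficients:
 x^0: a_0 = 4
 x^1: a_1 - 2 a_0 = 1  =>  a_1 = 2*4 + 1 = 9
 x^k (k >= 2): a_k = 2 a_{k-1} - 1 a_{k-2}.
Iterating: a_2 = 14, a_3 = 19, a_4 = 24, a_5 = 29.
So the coefficient of x^5 is 29.

29


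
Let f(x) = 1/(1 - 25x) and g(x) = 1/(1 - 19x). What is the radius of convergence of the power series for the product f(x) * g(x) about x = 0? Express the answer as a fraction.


The radius of 1/(1 - 25x) is 1/25 (nearest singularity at x = 1/25), and the radius of 1/(1 - 19x) is 1/19.
The product f(x)*g(x) = 1/((1 - 25x)(1 - 19x)) has singularities at both 1/25 and 1/19, so its radius of convergence is the distance to the nearest one:
min(1/25, 1/19) = 1/25.

1/25


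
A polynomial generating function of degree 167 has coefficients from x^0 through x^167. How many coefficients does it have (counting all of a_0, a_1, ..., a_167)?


A polynomial of degree 167 takes the form a_0 + a_1 x + ... + a_167 x^167.
The number of coefficients is 167 + 1 = 168.

168


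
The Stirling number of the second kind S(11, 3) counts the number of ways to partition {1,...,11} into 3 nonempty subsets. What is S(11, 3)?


Using the explicit formula S(n,k) = (1/k!) sum_{j=0}^{k} (-1)^(k-j) C(k,j) j^n:
S(11, 3) = 28501
Equivalently, S(n,k) is n! times the coefficient of x^n in the EGF (e^x - 1)^k / k!.

28501


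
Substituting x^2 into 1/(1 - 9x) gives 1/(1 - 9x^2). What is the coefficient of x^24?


The coefficient of x^(2m) in 1/(1 - 9x^2) is 9^m.
With n = 24 = 2*12, the coefficient is 9^12 = 282429536481.

282429536481


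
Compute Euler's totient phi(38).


phi(n) counts integers in [1, n] coprime to n. Using the multiplicative formula phi(n) = n * prod_{p | n} (1 - 1/p):
38 = 2 * 19, so
phi(38) = 38 * (1 - 1/2) * (1 - 1/19) = 18.

18


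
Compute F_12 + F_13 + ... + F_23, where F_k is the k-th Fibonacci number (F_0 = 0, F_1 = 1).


Use the identity sum_{k=0}^{N} F_k = F_{N+2} - 1 (which follows from F_{k+2} - F_{k+1} = F_k). Then
sum_{k=12}^{23} F_k = (F_{25} - 1) - (F_{13} - 1) = F_{25} - F_{13}.
Computing: F_{25} = 75025, F_{13} = 233, so
Sum = 75025 - 233 = 74792.

74792


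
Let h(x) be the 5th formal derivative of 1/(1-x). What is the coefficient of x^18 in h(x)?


Differentiating 5 times: d^5/dx^5 [1/(1-x)] = 5!/(1-x)^6.
The expansion 1/(1-x)^6 = sum_{k>=0} C(k+5, 5) x^k, so the coefficient of x^n in 5!/(1-x)^6 is 5! * C(n+5, 5).
For n = 18: 120 * C(23, 5) = 120 * 33649 = 4037880

4037880


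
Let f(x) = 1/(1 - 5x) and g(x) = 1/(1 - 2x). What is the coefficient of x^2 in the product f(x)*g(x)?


The coefficient of x^n in f*g is the Cauchy product: sum_{k=0}^{n} a^k * b^(n-k).
With a=5, b=2, n=2:
sum_{k=0}^{2} 5^k * 2^(2-k)
= 39

39


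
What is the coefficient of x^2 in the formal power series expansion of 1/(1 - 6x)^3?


The general identity 1/(1 - c x)^r = sum_{k>=0} c^k C(k + r - 1, r - 1) x^k follows by substituting y = c x into 1/(1 - y)^r = sum_{k>=0} C(k + r - 1, r - 1) y^k.
For c = 6, r = 3, k = 2:
6^2 * C(4, 2) = 36 * 6 = 216.

216


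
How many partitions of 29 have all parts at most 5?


Using the generating function (1-x)^(-1)(1-x^2)^(-1)...(1-x^5)^(-1),
the coefficient of x^29 counts these restricted partitions.
Result = 603

603


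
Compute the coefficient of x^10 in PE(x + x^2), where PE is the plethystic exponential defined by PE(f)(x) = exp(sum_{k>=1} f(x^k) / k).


With f(x) = x + x^2, the exponent is sum_{k>=1} (x^k + x^(2k)) / k = -ln(1 - x) - ln(1 - x^2). Exponentiating:
PE(x + x^2) = 1 / ((1 - x)(1 - x^2)).
This is the generating function for partitions of n into parts of size 1 or 2. The number of 2's can be any j in 0..5, and the rest are 1's, so
[x^10] = floor(10/2) + 1 = 6.

6


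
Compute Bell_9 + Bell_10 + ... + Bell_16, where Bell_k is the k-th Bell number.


Recall Bell_k counts set partitions of a k-set (with Bell_0 = 1 by convention).
Bell_9 through Bell_16: 21147, 115975, 678570, 4213597, 27644437, 190899322, 1382958545, 10480142147
Sum = 21147 + 115975 + 678570 + 4213597 + 27644437 + 190899322 + 1382958545 + 10480142147 = 12086673740.

12086673740


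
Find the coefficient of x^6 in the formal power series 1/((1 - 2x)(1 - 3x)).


By partial fractions or Cauchy convolution:
The coefficient equals sum_{k=0}^{6} 2^k * 3^(6-k).
= 2059

2059


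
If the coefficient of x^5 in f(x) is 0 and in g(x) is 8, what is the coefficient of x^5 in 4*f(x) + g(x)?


Scalar multiplication scales coefficients: 4 * 0 = 0.
Then add the g coefficient: 0 + 8
= 8

8


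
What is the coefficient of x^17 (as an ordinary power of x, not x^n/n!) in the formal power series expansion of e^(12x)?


The exponential series is e^y = sum_{k>=0} y^k / k!. Substituting y = 12x gives
e^(12x) = sum_{k>=0} 12^k x^k / k!.
So the coefficient of x^n is a^n/n! with a = 12, n = 17:
12^17 / 17! = 2218611106740436992/355687428096000 = 92876046336/14889875

92876046336/14889875


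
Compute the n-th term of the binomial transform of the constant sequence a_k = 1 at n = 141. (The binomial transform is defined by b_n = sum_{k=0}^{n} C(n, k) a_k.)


With a_k = 1 for all k, b_n = sum_{k=0}^{n} C(n, k) = 2^n by the binomial theorem.
For n = 141: 2^141 = 2787593149816327892691964784081045188247552.

2787593149816327892691964784081045188247552


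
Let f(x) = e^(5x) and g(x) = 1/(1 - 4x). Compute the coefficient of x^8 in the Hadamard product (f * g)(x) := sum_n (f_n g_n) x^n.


Expanding: f_k = 5^k/k! (from e^(5x)) and g_k = 4^k (from 1/(1 - 4x)). So the Hadamard coefficient (f * g)_k = 5^k 4^k / k! = (20)^k / k!.
For k = 8: 20^8/8! = 25600000000/40320 = 40000000/63.

40000000/63


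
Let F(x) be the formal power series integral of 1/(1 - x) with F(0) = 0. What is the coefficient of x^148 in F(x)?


1/(1 - x) = sum_{k>=0} x^k. Integrating termwise and using F(0) = 0 gives
F(x) = sum_{k>=0} x^(k+1) / (k+1) = sum_{m>=1} x^m / m = -ln(1 - x).
So the coefficient of x^148 is 1/148 = 1/148.

1/148


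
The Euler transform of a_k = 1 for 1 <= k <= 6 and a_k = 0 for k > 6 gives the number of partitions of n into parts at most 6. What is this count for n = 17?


Partitions of 17 into parts at most 6:
Using generating function (1-x)^(-1)(1-x^2)^(-1)...(1-x^6)^(-1),
the coefficient of x^17 = 163

163


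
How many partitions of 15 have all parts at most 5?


Using the generating function (1-x)^(-1)(1-x^2)^(-1)...(1-x^5)^(-1),
the coefficient of x^15 counts these restricted partitions.
Result = 84

84


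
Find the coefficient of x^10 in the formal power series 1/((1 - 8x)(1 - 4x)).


By partial fractions or Cauchy convolution:
The coefficient equals sum_{k=0}^{10} 8^k * 4^(10-k).
= 2146435072

2146435072


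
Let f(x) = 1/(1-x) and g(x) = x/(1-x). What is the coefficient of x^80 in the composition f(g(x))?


First simplify the composition: f(g(x)) = 1/(1 - x/(1-x)) = (1-x)/((1-x) - x) = (1-x)/(1-2x).
Now extract the coefficient. Write (1-x)/(1-2x) = 1/(1-2x) - x/(1-2x).
The coefficient of x^n in 1/(1-2x) is 2^n, and in x/(1-2x) is 2^(n-1) (for n >= 1).
So the coefficient of x^80 is 2^80 - 2^79 = 1208925819614629174706176 - 604462909807314587353088 = 604462909807314587353088.

604462909807314587353088


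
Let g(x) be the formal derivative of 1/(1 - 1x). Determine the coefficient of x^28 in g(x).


Differentiate termwise: d/dx sum_{k>=0} 1^k x^k = sum_{k>=1} k 1^k x^(k-1) = sum_{j>=0} (j+1) 1^(j+1) x^j.
Equivalently, d/dx [1/(1 - 1x)] = 1/(1 - 1x)^2.
For j = 28: 29 * 1^29 = 29 * 1 = 29.

29


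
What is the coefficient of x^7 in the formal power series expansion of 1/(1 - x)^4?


The expansion 1/(1 - x)^r = sum_{k>=0} C(k + r - 1, r - 1) x^k follows from the multiset / negative-binomial theorem (or from repeated differentiation of the geometric series).
For r = 4 and k = 7:
C(10, 3) = 3628800 / (6 * 5040) = 120.

120


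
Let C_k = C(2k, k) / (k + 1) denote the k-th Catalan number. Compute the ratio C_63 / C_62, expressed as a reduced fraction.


Using C_k = (2k)! / (k! (k+1)!), the ratio C_{k+1}/C_k simplifies to
C_{k+1}/C_k = [(2k+2)! / ((k+1)! (k+2)!)] * [k! (k+1)! / (2k)!]
 = (2k+2)(2k+1) / ((k+1)(k+2)) = 2(2k+1) / (k+2).
For k = 62: 2(2*62 + 1) / (62 + 2) = 250/64 = 125/32.

125/32


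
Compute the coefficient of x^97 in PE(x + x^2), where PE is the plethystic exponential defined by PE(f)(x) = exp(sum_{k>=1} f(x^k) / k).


With f(x) = x + x^2, the exponent is sum_{k>=1} (x^k + x^(2k)) / k = -ln(1 - x) - ln(1 - x^2). Exponentiating:
PE(x + x^2) = 1 / ((1 - x)(1 - x^2)).
This is the generating function for partitions of n into parts of size 1 or 2. The number of 2's can be any j in 0..48, and the rest are 1's, so
[x^97] = floor(97/2) + 1 = 49.

49


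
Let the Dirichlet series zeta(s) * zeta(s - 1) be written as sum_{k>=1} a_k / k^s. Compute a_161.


Convolution gives a_k = sum_{d | k} d * 1 = sum_{d | k} d = sigma(k), the sum of positive divisors of k.
For k = 161, the divisors are 1, 7, 23, 161, so
sigma(161) = 1 + 7 + 23 + 161 = 192.

192


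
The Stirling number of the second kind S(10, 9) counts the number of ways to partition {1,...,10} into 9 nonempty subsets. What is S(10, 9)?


Using the explicit formula S(n,k) = (1/k!) sum_{j=0}^{k} (-1)^(k-j) C(k,j) j^n:
S(10, 9) = 45
Equivalently, S(n,k) is n! times the coefficient of x^n in the EGF (e^x - 1)^k / k!.

45


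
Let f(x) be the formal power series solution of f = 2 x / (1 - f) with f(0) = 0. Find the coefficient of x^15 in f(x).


Apply Lagrange inversion: f = 2 x * phi(f) with phi(t) = 1/(1 - t), so
[x^n] f = 2^n * (1/n) [t^(n-1)] phi(t)^n = 2^n * (1/n) [t^(n-1)] (1 - t)^(-n) = 2^n * (1/n) C(2n - 2, n - 1) = 2^n * C_{n-1}.
For n = 15: C_14 = C(28, 14) / 15 = 40116600/15 = 2674440.
With the 2^15 = 32768 factor, the coefficient is 32768 * 2674440 = 87636049920.

87636049920


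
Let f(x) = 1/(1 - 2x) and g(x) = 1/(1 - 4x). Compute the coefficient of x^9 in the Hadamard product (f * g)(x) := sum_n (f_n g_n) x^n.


f has coefficients f_k = 2^k and g has coefficients g_k = 4^k, so the Hadamard product has coefficient (f*g)_k = 2^k * 4^k = 8^k.
For k = 9: 8^9 = 134217728.

134217728


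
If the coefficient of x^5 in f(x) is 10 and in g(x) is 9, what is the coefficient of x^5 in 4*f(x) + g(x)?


Scalar multiplication scales coefficients: 4 * 10 = 40.
Then add the g coefficient: 40 + 9
= 49

49
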